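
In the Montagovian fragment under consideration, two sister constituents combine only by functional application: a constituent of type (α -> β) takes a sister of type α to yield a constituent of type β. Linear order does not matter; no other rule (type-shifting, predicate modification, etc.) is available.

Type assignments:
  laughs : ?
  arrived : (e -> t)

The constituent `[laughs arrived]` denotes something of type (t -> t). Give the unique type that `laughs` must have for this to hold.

((e -> t) -> (t -> t))

[laughs arrived] must have type (t -> t). The sister arrived has type (e -> t); that is not a function onto (t -> t), so laughs must be the functor, of type ((e -> t) -> (t -> t)).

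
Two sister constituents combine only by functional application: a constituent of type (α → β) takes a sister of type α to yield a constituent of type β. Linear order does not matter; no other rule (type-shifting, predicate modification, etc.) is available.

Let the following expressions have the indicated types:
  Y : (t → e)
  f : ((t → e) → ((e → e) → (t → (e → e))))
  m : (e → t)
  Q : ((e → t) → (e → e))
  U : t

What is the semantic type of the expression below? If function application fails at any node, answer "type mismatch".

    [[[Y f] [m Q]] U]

(e → e)

[Y f] — f of type ((t → e) → ((e → e) → (t → (e → e)))) combines with Y of type (t → e): type ((e → e) → (t → (e → e))).
[m Q] — Q of type ((e → t) → (e → e)) combines with m of type (e → t): type (e → e).
[[Y f] [m Q]] — [Y f] of type ((e → e) → (t → (e → e))) combines with [m Q] of type (e → e): type (t → (e → e)).
[[[Y f] [m Q]] U] — [[Y f] [m Q]] of type (t → (e → e)) combines with U of type t: type (e → e).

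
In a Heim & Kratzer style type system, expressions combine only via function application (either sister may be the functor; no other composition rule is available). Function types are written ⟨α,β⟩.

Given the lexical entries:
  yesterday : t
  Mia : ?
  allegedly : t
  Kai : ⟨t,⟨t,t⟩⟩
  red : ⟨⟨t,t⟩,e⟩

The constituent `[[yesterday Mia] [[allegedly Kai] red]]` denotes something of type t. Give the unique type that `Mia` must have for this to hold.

⟨t,⟨e,t⟩⟩

[[yesterday Mia] [[allegedly Kai] red]] must have type t. The sister [[allegedly Kai] red] has type e; that is not a function onto t, so [yesterday Mia] must be the functor, of type ⟨e,t⟩.
[yesterday Mia] must have type ⟨e,t⟩. The sister yesterday has type t; that is not a function onto ⟨e,t⟩, so Mia must be the functor, of type ⟨t,⟨e,t⟩⟩.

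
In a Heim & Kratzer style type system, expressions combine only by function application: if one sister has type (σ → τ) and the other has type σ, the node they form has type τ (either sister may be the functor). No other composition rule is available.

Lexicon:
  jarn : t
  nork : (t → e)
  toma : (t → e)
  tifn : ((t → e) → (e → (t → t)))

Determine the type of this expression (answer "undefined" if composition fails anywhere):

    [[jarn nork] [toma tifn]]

[jarn nork]: nork is (t → e), jarn is t; result e.
[toma tifn]: tifn is ((t → e) → (e → (t → t))), toma is (t → e); result (e → (t → t)).
[[jarn nork] [toma tifn]]: [toma tifn] is (e → (t → t)), [jarn nork] is e; result (t → t).

(t → t)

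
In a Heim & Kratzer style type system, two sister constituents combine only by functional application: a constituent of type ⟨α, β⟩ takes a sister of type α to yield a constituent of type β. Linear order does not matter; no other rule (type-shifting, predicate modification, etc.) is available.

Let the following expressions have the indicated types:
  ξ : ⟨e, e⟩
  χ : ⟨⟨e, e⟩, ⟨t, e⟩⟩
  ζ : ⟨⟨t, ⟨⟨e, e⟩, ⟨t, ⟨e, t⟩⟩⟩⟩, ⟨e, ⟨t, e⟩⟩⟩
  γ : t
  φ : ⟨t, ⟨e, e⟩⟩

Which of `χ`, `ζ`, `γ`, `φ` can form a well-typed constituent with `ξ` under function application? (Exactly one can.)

χ — combines: χ : ⟨⟨e, e⟩, ⟨t, e⟩⟩ takes ξ : ⟨e, e⟩ as argument, giving ⟨t, e⟩.
ζ : ⟨⟨t, ⟨⟨e, e⟩, ⟨t, ⟨e, t⟩⟩⟩⟩, ⟨e, ⟨t, e⟩⟩⟩ — neither side's domain matches the other.
γ : t — neither side's domain matches the other.
φ : ⟨t, ⟨e, e⟩⟩ — neither side's domain matches the other.

χ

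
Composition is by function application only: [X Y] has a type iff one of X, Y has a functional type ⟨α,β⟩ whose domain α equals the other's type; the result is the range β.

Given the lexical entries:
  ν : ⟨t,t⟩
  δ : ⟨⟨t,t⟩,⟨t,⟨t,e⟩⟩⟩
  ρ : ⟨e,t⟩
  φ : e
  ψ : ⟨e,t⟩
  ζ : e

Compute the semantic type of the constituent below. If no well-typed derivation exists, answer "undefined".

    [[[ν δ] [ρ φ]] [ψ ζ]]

[ν δ]: functor δ : ⟨⟨t,t⟩,⟨t,⟨t,e⟩⟩⟩, argument ν : ⟨t,t⟩; result ⟨t,⟨t,e⟩⟩.
[ρ φ]: functor ρ : ⟨e,t⟩, argument φ : e; result t.
[[ν δ] [ρ φ]]: functor [ν δ] : ⟨t,⟨t,e⟩⟩, argument [ρ φ] : t; result ⟨t,e⟩.
[ψ ζ]: functor ψ : ⟨e,t⟩, argument ζ : e; result t.
[[[ν δ] [ρ φ]] [ψ ζ]]: functor [[ν δ] [ρ φ]] : ⟨t,e⟩, argument [ψ ζ] : t; result e.

e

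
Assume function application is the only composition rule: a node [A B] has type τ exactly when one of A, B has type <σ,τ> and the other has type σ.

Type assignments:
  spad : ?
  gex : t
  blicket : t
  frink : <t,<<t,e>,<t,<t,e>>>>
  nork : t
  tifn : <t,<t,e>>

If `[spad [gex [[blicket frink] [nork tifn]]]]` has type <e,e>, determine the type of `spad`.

<<t,e>,<e,e>>

At [spad [gex [[blicket frink] [nork tifn]]]] (required: <e,e>): [gex [[blicket frink] [nork tifn]]] is <t,e>, which is not a function with range <e,e>; hence spad is the functor — type <<t,e>,<e,e>>.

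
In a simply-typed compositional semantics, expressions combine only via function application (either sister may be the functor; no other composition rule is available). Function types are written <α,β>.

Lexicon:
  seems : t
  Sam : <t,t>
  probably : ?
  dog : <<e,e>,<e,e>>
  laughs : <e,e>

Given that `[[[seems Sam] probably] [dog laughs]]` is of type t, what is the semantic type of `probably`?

[[[seems Sam] probably] [dog laughs]] is required to be t. [dog laughs] : <e,e> cannot yield t as functor, so [[seems Sam] probably] : <<e,e>,t>.
[[seems Sam] probably] is required to be <<e,e>,t>. [seems Sam] : t cannot yield <<e,e>,t> as functor, so probably : <t,<<e,e>,t>>.

<t,<<e,e>,t>>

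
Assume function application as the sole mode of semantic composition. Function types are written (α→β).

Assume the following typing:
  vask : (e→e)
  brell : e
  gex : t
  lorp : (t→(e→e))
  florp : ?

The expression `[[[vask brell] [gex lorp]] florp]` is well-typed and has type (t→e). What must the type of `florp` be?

(e→(t→e))

[[[vask brell] [gex lorp]] florp] must have type (t→e). The sister [[vask brell] [gex lorp]] has type e; that is not a function onto (t→e), so florp must be the functor, of type (e→(t→e)).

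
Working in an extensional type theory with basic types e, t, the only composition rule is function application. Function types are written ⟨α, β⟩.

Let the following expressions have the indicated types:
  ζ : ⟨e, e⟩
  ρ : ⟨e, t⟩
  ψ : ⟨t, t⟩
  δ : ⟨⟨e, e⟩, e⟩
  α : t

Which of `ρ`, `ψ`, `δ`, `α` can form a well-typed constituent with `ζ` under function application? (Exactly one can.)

δ

ρ : ⟨e, t⟩ — ζ needs e; ρ needs e; neither fits.
ψ : ⟨t, t⟩ — ζ needs e; ψ needs t; neither fits.
δ — combines: δ : ⟨⟨e, e⟩, e⟩ takes ζ : ⟨e, e⟩ as argument, giving e.
α : t — ζ needs e; α needs nothing (atomic); neither fits.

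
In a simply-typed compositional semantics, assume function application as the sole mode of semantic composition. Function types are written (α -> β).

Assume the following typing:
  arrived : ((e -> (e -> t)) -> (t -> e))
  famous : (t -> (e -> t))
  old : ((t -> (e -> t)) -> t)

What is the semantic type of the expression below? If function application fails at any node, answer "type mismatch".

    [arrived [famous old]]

[famous old]: old is ((t -> (e -> t)) -> t), famous is (t -> (e -> t)); result t.
[arrived [famous old]]: ((e -> (e -> t)) -> (t -> e)) and t cannot combine by function application — type clash.

type mismatch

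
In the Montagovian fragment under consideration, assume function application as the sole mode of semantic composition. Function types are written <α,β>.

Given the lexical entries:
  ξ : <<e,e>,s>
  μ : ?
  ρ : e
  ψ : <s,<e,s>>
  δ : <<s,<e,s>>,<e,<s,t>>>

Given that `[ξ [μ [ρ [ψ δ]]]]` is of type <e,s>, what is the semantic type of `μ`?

At [ξ [μ [ρ [ψ δ]]]] (required: <e,s>): ξ is <<e,e>,s>, which is not a function with range <e,s>; hence [μ [ρ [ψ δ]]] is the functor — type <<<e,e>,s>,<e,s>>.
At [μ [ρ [ψ δ]]] (required: <<<e,e>,s>,<e,s>>): [ρ [ψ δ]] is <s,t>, which is not a function with range <<<e,e>,s>,<e,s>>; hence μ is the functor — type <<s,t>,<<<e,e>,s>,<e,s>>>.

<<s,t>,<<<e,e>,s>,<e,s>>>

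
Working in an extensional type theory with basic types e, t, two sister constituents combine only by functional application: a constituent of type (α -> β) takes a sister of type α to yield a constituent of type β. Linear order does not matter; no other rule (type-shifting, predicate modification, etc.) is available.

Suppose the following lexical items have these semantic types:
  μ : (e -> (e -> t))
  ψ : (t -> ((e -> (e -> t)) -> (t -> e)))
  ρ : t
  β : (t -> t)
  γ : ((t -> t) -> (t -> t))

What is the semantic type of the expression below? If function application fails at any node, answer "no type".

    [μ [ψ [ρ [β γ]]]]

(t -> e)

[β γ]: γ is ((t -> t) -> (t -> t)), β is (t -> t); result (t -> t).
[ρ [β γ]]: [β γ] is (t -> t), ρ is t; result t.
[ψ [ρ [β γ]]]: ψ is (t -> ((e -> (e -> t)) -> (t -> e))), [ρ [β γ]] is t; result ((e -> (e -> t)) -> (t -> e)).
[μ [ψ [ρ [β γ]]]]: [ψ [ρ [β γ]]] is ((e -> (e -> t)) -> (t -> e)), μ is (e -> (e -> t)); result (t -> e).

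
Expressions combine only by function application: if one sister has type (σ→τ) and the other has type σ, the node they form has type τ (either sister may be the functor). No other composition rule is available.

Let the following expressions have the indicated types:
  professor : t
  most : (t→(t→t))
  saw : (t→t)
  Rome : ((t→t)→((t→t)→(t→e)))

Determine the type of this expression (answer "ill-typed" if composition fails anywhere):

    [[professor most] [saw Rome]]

[professor most]: most is (t→(t→t)), professor is t; result (t→t).
[saw Rome]: Rome is ((t→t)→((t→t)→(t→e))), saw is (t→t); result ((t→t)→(t→e)).
[[professor most] [saw Rome]]: [saw Rome] is ((t→t)→(t→e)), [professor most] is (t→t); result (t→e).

(t→e)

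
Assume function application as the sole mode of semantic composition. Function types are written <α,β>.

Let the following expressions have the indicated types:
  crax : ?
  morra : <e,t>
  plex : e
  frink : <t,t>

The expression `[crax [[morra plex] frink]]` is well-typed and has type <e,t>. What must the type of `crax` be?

[crax [[morra plex] frink]] is required to be <e,t>. [[morra plex] frink] : t cannot yield <e,t> as functor, so crax : <t,<e,t>>.

<t,<e,t>>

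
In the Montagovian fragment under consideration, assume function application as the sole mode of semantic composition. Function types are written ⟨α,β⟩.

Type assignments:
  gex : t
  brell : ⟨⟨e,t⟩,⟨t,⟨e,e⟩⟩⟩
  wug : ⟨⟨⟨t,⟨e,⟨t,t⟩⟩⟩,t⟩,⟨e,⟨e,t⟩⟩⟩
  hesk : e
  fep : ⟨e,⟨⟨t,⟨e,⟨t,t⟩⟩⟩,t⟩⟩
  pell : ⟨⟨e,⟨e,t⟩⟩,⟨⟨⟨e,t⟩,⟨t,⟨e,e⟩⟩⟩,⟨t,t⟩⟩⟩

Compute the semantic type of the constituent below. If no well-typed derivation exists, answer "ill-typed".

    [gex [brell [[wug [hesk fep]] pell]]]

At [hesk fep], fep : ⟨e,⟨⟨t,⟨e,⟨t,t⟩⟩⟩,t⟩⟩ takes hesk : e, giving ⟨⟨t,⟨e,⟨t,t⟩⟩⟩,t⟩.
At [wug [hesk fep]], wug : ⟨⟨⟨t,⟨e,⟨t,t⟩⟩⟩,t⟩,⟨e,⟨e,t⟩⟩⟩ takes [hesk fep] : ⟨⟨t,⟨e,⟨t,t⟩⟩⟩,t⟩, giving ⟨e,⟨e,t⟩⟩.
At [[wug [hesk fep]] pell], pell : ⟨⟨e,⟨e,t⟩⟩,⟨⟨⟨e,t⟩,⟨t,⟨e,e⟩⟩⟩,⟨t,t⟩⟩⟩ takes [wug [hesk fep]] : ⟨e,⟨e,t⟩⟩, giving ⟨⟨⟨e,t⟩,⟨t,⟨e,e⟩⟩⟩,⟨t,t⟩⟩.
At [brell [[wug [hesk fep]] pell]], [[wug [hesk fep]] pell] : ⟨⟨⟨e,t⟩,⟨t,⟨e,e⟩⟩⟩,⟨t,t⟩⟩ takes brell : ⟨⟨e,t⟩,⟨t,⟨e,e⟩⟩⟩, giving ⟨t,t⟩.
At [gex [brell [[wug [hesk fep]] pell]]], [brell [[wug [hesk fep]] pell]] : ⟨t,t⟩ takes gex : t, giving t.

t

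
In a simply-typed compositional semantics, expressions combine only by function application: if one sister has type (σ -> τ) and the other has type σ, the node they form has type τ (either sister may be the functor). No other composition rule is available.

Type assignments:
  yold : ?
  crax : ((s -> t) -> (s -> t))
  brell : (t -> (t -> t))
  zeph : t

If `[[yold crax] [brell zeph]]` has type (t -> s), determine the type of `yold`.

(((s -> t) -> (s -> t)) -> ((t -> t) -> (t -> s)))

At [[yold crax] [brell zeph]] (required: (t -> s)): [brell zeph] is (t -> t), which is not a function with range (t -> s); hence [yold crax] is the functor — type ((t -> t) -> (t -> s)).
At [yold crax] (required: ((t -> t) -> (t -> s))): crax is ((s -> t) -> (s -> t)), which is not a function with range ((t -> t) -> (t -> s)); hence yold is the functor — type (((s -> t) -> (s -> t)) -> ((t -> t) -> (t -> s))).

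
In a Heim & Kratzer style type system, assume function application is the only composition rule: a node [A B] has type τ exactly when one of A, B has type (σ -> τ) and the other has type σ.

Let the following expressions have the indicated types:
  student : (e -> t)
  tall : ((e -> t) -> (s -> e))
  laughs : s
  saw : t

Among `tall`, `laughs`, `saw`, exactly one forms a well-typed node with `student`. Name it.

tall — combines: tall : ((e -> t) -> (s -> e)) takes student : (e -> t) as argument, giving (s -> e).
laughs : s — neither side's domain matches the other.
saw : t — neither side's domain matches the other.

tall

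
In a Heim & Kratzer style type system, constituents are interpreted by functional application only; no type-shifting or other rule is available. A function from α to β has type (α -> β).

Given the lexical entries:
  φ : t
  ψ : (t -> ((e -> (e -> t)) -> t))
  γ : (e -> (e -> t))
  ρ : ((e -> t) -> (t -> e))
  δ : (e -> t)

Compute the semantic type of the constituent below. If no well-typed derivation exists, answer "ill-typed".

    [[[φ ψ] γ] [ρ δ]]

[φ ψ] — ψ of type (t -> ((e -> (e -> t)) -> t)) combines with φ of type t: type ((e -> (e -> t)) -> t).
[[φ ψ] γ] — [φ ψ] of type ((e -> (e -> t)) -> t) combines with γ of type (e -> (e -> t)): type t.
[ρ δ] — ρ of type ((e -> t) -> (t -> e)) combines with δ of type (e -> t): type (t -> e).
[[[φ ψ] γ] [ρ δ]] — [ρ δ] of type (t -> e) combines with [[φ ψ] γ] of type t: type e.

e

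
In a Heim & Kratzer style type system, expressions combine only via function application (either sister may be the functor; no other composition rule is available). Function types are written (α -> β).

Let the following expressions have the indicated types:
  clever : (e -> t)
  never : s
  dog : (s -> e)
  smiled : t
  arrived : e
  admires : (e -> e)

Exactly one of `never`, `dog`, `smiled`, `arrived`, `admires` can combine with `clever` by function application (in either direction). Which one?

arrived

never : s — does not combine with clever.
dog : (s -> e) — does not combine with clever.
smiled : t — does not combine with clever.
arrived — combines: clever : (e -> t) takes arrived : e as argument, giving t.
admires : (e -> e) — does not combine with clever.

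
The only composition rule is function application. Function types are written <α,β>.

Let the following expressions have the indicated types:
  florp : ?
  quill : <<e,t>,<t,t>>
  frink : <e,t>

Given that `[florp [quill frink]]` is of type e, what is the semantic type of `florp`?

<<t,t>,e>

[florp [quill frink]] is required to be e. [quill frink] : <t,t> cannot yield e as functor, so florp : <<t,t>,e>.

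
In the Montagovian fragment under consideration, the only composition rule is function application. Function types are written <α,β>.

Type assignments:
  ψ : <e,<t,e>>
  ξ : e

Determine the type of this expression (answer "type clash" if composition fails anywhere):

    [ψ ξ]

[ψ ξ] — ψ of type <e,<t,e>> combines with ξ of type e: type <t,e>.

<t,e>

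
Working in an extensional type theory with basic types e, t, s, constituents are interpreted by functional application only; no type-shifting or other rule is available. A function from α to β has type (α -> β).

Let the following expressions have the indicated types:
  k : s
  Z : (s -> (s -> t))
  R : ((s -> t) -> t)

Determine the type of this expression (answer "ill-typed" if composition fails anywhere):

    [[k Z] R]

t

[k Z]: (s -> (s -> t)) applied to s yields (s -> t).
[[k Z] R]: ((s -> t) -> t) applied to (s -> t) yields t.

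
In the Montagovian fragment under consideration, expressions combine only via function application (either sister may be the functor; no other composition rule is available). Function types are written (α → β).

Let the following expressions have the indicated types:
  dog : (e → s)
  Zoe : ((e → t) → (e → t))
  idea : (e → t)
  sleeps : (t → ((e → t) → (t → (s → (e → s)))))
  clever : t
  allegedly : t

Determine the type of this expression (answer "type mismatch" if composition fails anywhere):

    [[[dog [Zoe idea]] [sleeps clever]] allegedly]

type mismatch

[Zoe idea]: ((e → t) → (e → t)) applied to (e → t) yields (e → t).
[dog [Zoe idea]]: (e → s) with (e → t) — neither is a function whose domain matches the other; composition fails here.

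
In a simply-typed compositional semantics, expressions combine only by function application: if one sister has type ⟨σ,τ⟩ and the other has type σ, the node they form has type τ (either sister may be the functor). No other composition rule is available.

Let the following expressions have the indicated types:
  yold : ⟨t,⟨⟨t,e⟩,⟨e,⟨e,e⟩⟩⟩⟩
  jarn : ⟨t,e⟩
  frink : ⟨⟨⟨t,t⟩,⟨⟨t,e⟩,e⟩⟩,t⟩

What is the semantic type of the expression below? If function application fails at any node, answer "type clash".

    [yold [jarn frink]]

[jarn frink]: ⟨t,e⟩ and ⟨⟨⟨t,t⟩,⟨⟨t,e⟩,e⟩⟩,t⟩ cannot combine by function application — type clash.

type clash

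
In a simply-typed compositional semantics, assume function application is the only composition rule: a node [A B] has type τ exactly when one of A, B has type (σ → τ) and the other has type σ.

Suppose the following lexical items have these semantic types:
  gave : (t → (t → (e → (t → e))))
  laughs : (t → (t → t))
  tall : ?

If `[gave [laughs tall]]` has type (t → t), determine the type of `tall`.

At [gave [laughs tall]] (required: (t → t)): gave is (t → (t → (e → (t → e)))), which is not a function with range (t → t); hence [laughs tall] is the functor — type ((t → (t → (e → (t → e)))) → (t → t)).
At [laughs tall] (required: ((t → (t → (e → (t → e)))) → (t → t))): laughs is (t → (t → t)), which is not a function with range ((t → (t → (e → (t → e)))) → (t → t)); hence tall is the functor — type ((t → (t → t)) → ((t → (t → (e → (t → e)))) → (t → t))).

((t → (t → t)) → ((t → (t → (e → (t → e)))) → (t → t)))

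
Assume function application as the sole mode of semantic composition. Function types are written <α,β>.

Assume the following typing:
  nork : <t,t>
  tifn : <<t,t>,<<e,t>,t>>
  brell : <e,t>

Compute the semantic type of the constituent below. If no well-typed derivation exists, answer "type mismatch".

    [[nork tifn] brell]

[nork tifn] — tifn of type <<t,t>,<<e,t>,t>> combines with nork of type <t,t>: type <<e,t>,t>.
[[nork tifn] brell] — [nork tifn] of type <<e,t>,t> combines with brell of type <e,t>: type t.

t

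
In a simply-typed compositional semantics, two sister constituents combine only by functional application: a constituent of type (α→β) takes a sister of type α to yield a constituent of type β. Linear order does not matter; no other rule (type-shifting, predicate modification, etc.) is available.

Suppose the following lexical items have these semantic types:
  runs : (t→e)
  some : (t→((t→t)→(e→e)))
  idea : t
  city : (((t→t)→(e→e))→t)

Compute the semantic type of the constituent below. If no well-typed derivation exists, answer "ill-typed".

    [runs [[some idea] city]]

[some idea]: functor some : (t→((t→t)→(e→e))), argument idea : t; result ((t→t)→(e→e)).
[[some idea] city]: functor city : (((t→t)→(e→e))→t), argument [some idea] : ((t→t)→(e→e)); result t.
[runs [[some idea] city]]: functor runs : (t→e), argument [[some idea] city] : t; result e.

e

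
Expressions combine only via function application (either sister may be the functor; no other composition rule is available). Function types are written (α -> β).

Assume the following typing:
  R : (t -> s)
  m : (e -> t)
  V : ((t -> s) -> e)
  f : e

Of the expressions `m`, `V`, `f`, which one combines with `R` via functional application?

V

m : (e -> t) — R needs t; m needs e; neither fits.
V — combines: V : ((t -> s) -> e) takes R : (t -> s) as argument, giving e.
f : e — R needs t; f needs nothing (atomic); neither fits.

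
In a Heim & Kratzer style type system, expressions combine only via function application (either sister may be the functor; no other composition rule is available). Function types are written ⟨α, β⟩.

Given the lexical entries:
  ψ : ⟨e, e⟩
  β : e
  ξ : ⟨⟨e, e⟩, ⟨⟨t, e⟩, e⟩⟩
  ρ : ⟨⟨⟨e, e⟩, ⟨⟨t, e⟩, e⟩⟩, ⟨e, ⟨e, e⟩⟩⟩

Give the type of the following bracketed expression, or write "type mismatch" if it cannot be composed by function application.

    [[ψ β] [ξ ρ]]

⟨e, e⟩

[ψ β]: ψ is ⟨e, e⟩, β is e; result e.
[ξ ρ]: ρ is ⟨⟨⟨e, e⟩, ⟨⟨t, e⟩, e⟩⟩, ⟨e, ⟨e, e⟩⟩⟩, ξ is ⟨⟨e, e⟩, ⟨⟨t, e⟩, e⟩⟩; result ⟨e, ⟨e, e⟩⟩.
[[ψ β] [ξ ρ]]: [ξ ρ] is ⟨e, ⟨e, e⟩⟩, [ψ β] is e; result ⟨e, e⟩.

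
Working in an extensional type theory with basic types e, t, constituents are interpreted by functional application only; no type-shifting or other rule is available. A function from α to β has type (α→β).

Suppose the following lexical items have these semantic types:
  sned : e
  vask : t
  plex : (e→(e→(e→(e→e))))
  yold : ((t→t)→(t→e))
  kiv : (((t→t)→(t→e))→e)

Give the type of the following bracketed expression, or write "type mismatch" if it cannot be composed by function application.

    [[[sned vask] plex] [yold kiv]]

type mismatch

[sned vask]: e and t cannot combine by function application — type clash.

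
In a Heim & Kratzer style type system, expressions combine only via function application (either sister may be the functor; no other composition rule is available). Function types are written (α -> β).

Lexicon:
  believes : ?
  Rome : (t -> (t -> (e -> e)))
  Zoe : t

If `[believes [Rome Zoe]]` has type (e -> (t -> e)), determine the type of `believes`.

[believes [Rome Zoe]] is required to be (e -> (t -> e)). [Rome Zoe] : (t -> (e -> e)) cannot yield (e -> (t -> e)) as functor, so believes : ((t -> (e -> e)) -> (e -> (t -> e))).

((t -> (e -> e)) -> (e -> (t -> e)))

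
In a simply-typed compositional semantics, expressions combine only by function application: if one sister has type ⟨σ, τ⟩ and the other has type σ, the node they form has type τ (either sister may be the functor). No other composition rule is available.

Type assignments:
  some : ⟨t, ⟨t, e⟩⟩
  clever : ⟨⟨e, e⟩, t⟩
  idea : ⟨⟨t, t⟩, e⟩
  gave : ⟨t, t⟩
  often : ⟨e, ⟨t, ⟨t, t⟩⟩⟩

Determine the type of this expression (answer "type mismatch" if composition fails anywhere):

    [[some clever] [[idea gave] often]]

type mismatch

[some clever]: ⟨t, ⟨t, e⟩⟩ and ⟨⟨e, e⟩, t⟩ cannot combine by function application — type clash.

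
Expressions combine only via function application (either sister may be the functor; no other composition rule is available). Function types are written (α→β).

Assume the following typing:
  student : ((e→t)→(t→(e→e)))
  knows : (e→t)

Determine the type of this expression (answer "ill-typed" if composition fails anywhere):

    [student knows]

(t→(e→e))

[student knows]: student is ((e→t)→(t→(e→e))), knows is (e→t); result (t→(e→e)).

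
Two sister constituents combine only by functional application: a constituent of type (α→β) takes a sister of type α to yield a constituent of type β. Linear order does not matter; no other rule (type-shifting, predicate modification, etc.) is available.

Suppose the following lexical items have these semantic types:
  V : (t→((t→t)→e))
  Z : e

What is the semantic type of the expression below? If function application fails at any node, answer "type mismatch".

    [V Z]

type mismatch

[V Z]: (t→((t→t)→e)) and e cannot combine by function application — type clash.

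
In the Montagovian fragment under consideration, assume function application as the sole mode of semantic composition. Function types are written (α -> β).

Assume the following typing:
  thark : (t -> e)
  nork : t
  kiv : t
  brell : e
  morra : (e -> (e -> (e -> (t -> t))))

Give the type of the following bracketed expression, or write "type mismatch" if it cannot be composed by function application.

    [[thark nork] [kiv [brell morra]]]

[thark nork]: functor thark : (t -> e), argument nork : t; result e.
[brell morra]: functor morra : (e -> (e -> (e -> (t -> t)))), argument brell : e; result (e -> (e -> (t -> t))).
[kiv [brell morra]]: t and (e -> (e -> (t -> t))) cannot combine by function application — type clash.

type mismatch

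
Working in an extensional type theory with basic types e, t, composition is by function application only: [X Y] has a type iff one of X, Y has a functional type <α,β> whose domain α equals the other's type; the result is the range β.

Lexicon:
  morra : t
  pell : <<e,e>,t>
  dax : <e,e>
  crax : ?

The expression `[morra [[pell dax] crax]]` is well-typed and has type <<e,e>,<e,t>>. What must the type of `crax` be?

[morra [[pell dax] crax]] must have type <<e,e>,<e,t>>. The sister morra has type t; that is not a function onto <<e,e>,<e,t>>, so [[pell dax] crax] must be the functor, of type <t,<<e,e>,<e,t>>>.
[[pell dax] crax] must have type <t,<<e,e>,<e,t>>>. The sister [pell dax] has type t; that is not a function onto <t,<<e,e>,<e,t>>>, so crax must be the functor, of type <t,<t,<<e,e>,<e,t>>>>.

<t,<t,<<e,e>,<e,t>>>>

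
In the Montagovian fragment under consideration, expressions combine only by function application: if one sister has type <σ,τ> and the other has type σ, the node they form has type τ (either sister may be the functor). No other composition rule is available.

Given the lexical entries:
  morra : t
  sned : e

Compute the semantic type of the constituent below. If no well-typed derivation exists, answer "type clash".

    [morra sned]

At [morra sned]: neither t nor e can take the other as argument; the node is ill-typed.

type clash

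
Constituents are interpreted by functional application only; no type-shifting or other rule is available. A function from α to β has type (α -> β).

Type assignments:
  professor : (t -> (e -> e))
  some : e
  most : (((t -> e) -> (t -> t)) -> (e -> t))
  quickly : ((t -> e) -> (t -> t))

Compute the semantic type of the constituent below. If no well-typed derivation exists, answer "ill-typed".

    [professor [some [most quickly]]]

[most quickly]: functor most : (((t -> e) -> (t -> t)) -> (e -> t)), argument quickly : ((t -> e) -> (t -> t)); result (e -> t).
[some [most quickly]]: functor [most quickly] : (e -> t), argument some : e; result t.
[professor [some [most quickly]]]: functor professor : (t -> (e -> e)), argument [some [most quickly]] : t; result (e -> e).

(e -> e)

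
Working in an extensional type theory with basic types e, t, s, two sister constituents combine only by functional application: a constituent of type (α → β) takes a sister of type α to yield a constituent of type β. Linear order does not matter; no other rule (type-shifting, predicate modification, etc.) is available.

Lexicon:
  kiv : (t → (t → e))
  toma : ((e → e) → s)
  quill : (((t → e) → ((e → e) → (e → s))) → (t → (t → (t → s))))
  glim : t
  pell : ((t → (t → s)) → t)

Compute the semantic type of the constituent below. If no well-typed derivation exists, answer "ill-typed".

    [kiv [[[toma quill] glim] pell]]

ill-typed

[toma quill]: ((e → e) → s) with (((t → e) → ((e → e) → (e → s))) → (t → (t → (t → s)))) — neither is a function whose domain matches the other; composition fails here.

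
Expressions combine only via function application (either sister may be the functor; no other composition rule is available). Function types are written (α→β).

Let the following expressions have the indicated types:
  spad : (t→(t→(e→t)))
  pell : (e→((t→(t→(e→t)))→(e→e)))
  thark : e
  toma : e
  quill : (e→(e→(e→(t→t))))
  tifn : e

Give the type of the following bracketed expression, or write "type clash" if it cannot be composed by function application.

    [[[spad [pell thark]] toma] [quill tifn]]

[pell thark]: functor pell : (e→((t→(t→(e→t)))→(e→e))), argument thark : e; result ((t→(t→(e→t)))→(e→e)).
[spad [pell thark]]: functor [pell thark] : ((t→(t→(e→t)))→(e→e)), argument spad : (t→(t→(e→t))); result (e→e).
[[spad [pell thark]] toma]: functor [spad [pell thark]] : (e→e), argument toma : e; result e.
[quill tifn]: functor quill : (e→(e→(e→(t→t)))), argument tifn : e; result (e→(e→(t→t))).
[[[spad [pell thark]] toma] [quill tifn]]: functor [quill tifn] : (e→(e→(t→t))), argument [[spad [pell thark]] toma] : e; result (e→(t→t)).

(e→(t→t))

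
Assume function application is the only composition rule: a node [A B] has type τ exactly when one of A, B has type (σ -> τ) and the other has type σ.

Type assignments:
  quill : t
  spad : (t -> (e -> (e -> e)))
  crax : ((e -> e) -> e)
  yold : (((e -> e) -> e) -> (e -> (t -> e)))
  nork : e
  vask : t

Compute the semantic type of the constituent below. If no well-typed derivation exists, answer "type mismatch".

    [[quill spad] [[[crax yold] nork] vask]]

At [quill spad], spad : (t -> (e -> (e -> e))) takes quill : t, giving (e -> (e -> e)).
At [crax yold], yold : (((e -> e) -> e) -> (e -> (t -> e))) takes crax : ((e -> e) -> e), giving (e -> (t -> e)).
At [[crax yold] nork], [crax yold] : (e -> (t -> e)) takes nork : e, giving (t -> e).
At [[[crax yold] nork] vask], [[crax yold] nork] : (t -> e) takes vask : t, giving e.
At [[quill spad] [[[crax yold] nork] vask]], [quill spad] : (e -> (e -> e)) takes [[[crax yold] nork] vask] : e, giving (e -> e).

(e -> e)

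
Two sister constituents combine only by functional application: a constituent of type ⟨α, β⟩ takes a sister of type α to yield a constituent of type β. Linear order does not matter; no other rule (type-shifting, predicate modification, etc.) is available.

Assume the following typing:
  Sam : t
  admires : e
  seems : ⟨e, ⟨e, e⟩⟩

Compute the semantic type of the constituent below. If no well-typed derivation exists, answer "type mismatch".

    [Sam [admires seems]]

[admires seems]: functor seems : ⟨e, ⟨e, e⟩⟩, argument admires : e; result ⟨e, e⟩.
[Sam [admires seems]]: t and ⟨e, e⟩ cannot combine by function application — type clash.

type mismatch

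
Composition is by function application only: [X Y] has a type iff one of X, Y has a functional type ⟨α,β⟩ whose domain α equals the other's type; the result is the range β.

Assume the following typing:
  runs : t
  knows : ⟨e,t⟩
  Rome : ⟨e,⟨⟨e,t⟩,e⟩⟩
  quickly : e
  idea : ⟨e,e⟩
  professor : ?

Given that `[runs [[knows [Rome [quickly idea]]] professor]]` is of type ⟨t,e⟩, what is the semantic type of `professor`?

⟨e,⟨t,⟨t,e⟩⟩⟩

For [runs [[knows [Rome [quickly idea]]] professor]] to have type ⟨t,e⟩ with runs of type t, [[knows [Rome [quickly idea]]] professor] must be the function: [[knows [Rome [quickly idea]]] professor] : ⟨t,⟨t,e⟩⟩.
For [[knows [Rome [quickly idea]]] professor] to have type ⟨t,⟨t,e⟩⟩ with [knows [Rome [quickly idea]]] of type e, professor must be the function: professor : ⟨e,⟨t,⟨t,e⟩⟩⟩.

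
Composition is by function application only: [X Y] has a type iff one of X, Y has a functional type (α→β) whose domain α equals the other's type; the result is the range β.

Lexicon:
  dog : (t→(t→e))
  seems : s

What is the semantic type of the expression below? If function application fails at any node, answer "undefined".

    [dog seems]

undefined

At [dog seems]: neither (t→(t→e)) nor s can take the other as argument; the node is ill-typed.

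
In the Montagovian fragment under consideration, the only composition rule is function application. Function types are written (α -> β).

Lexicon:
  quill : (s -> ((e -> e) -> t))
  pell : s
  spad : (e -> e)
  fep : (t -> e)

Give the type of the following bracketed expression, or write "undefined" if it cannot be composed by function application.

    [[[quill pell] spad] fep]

[quill pell]: quill is (s -> ((e -> e) -> t)), pell is s; result ((e -> e) -> t).
[[quill pell] spad]: [quill pell] is ((e -> e) -> t), spad is (e -> e); result t.
[[[quill pell] spad] fep]: fep is (t -> e), [[quill pell] spad] is t; result e.

e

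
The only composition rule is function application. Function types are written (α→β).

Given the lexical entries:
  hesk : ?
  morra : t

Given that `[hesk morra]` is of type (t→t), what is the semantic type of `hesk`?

[hesk morra] must have type (t→t). The sister morra has type t; that is not a function onto (t→t), so hesk must be the functor, of type (t→(t→t)).

(t→(t→t))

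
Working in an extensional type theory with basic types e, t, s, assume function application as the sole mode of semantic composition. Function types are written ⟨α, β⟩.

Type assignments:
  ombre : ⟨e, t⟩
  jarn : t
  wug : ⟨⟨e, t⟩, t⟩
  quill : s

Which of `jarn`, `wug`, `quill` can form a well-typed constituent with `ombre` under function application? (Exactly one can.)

jarn : t — ombre needs e; jarn needs nothing (atomic); neither fits.
wug — combines: wug : ⟨⟨e, t⟩, t⟩ takes ombre : ⟨e, t⟩ as argument, giving t.
quill : s — ombre needs e; quill needs nothing (atomic); neither fits.

wug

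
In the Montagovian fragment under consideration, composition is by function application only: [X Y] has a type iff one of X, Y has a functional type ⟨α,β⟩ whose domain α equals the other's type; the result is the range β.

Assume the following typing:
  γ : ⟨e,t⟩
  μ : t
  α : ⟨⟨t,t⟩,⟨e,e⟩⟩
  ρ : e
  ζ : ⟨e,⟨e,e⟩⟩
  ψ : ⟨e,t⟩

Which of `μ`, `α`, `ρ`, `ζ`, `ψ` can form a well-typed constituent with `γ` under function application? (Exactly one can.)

μ : t — γ needs e; μ needs nothing (atomic); neither fits.
α : ⟨⟨t,t⟩,⟨e,e⟩⟩ — γ needs e; α needs ⟨t,t⟩; neither fits.
ρ — combines: γ : ⟨e,t⟩ takes ρ : e as argument, giving t.
ζ : ⟨e,⟨e,e⟩⟩ — γ needs e; ζ needs e; neither fits.
ψ : ⟨e,t⟩ — γ needs e; ψ needs e; neither fits.

ρ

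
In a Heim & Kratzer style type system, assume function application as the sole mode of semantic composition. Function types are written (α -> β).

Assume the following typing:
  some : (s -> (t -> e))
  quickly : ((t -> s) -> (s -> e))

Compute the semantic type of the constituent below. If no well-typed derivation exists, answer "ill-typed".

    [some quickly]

At [some quickly]: neither (s -> (t -> e)) nor ((t -> s) -> (s -> e)) can take the other as argument; the node is ill-typed.

ill-typed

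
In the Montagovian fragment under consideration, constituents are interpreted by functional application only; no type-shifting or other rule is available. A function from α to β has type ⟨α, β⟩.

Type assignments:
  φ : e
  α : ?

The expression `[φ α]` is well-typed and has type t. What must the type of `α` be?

⟨e, t⟩

For [φ α] to have type t with φ of type e, α must be the function: α : ⟨e, t⟩.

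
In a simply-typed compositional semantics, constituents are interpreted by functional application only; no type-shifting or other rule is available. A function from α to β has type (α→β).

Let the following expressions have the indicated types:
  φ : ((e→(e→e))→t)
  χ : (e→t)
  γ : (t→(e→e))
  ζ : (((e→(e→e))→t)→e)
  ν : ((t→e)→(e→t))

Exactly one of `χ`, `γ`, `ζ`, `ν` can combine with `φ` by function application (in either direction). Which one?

ζ

χ : (e→t) — neither side's domain matches the other.
γ : (t→(e→e)) — neither side's domain matches the other.
ζ — combines: ζ : (((e→(e→e))→t)→e) takes φ : ((e→(e→e))→t) as argument, giving e.
ν : ((t→e)→(e→t)) — neither side's domain matches the other.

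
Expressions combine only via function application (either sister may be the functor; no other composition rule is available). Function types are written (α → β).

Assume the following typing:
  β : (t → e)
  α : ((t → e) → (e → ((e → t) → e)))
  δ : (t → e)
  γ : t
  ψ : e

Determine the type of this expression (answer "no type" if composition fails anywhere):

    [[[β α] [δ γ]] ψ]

[β α] — α of type ((t → e) → (e → ((e → t) → e))) combines with β of type (t → e): type (e → ((e → t) → e)).
[δ γ] — δ of type (t → e) combines with γ of type t: type e.
[[β α] [δ γ]] — [β α] of type (e → ((e → t) → e)) combines with [δ γ] of type e: type ((e → t) → e).
[[[β α] [δ γ]] ψ]: ((e → t) → e) with e — neither is a function whose domain matches the other; composition fails here.

no type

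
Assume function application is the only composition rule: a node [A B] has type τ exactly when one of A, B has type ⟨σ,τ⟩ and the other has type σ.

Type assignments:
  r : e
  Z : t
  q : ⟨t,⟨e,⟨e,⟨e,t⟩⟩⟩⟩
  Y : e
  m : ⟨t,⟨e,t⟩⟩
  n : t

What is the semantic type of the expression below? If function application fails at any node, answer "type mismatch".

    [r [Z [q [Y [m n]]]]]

At [m n], m : ⟨t,⟨e,t⟩⟩ takes n : t, giving ⟨e,t⟩.
At [Y [m n]], [m n] : ⟨e,t⟩ takes Y : e, giving t.
At [q [Y [m n]]], q : ⟨t,⟨e,⟨e,⟨e,t⟩⟩⟩⟩ takes [Y [m n]] : t, giving ⟨e,⟨e,⟨e,t⟩⟩⟩.
[Z [q [Y [m n]]]]: t with ⟨e,⟨e,⟨e,t⟩⟩⟩ — neither is a function whose domain matches the other; composition fails here.

type mismatch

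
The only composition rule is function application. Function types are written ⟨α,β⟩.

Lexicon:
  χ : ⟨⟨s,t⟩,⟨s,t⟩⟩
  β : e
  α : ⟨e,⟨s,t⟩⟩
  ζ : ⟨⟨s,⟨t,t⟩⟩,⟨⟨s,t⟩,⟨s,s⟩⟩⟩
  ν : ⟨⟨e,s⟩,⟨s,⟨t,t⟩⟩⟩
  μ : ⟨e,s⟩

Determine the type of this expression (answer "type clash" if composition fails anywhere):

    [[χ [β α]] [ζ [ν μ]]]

⟨s,s⟩

[β α] — α of type ⟨e,⟨s,t⟩⟩ combines with β of type e: type ⟨s,t⟩.
[χ [β α]] — χ of type ⟨⟨s,t⟩,⟨s,t⟩⟩ combines with [β α] of type ⟨s,t⟩: type ⟨s,t⟩.
[ν μ] — ν of type ⟨⟨e,s⟩,⟨s,⟨t,t⟩⟩⟩ combines with μ of type ⟨e,s⟩: type ⟨s,⟨t,t⟩⟩.
[ζ [ν μ]] — ζ of type ⟨⟨s,⟨t,t⟩⟩,⟨⟨s,t⟩,⟨s,s⟩⟩⟩ combines with [ν μ] of type ⟨s,⟨t,t⟩⟩: type ⟨⟨s,t⟩,⟨s,s⟩⟩.
[[χ [β α]] [ζ [ν μ]]] — [ζ [ν μ]] of type ⟨⟨s,t⟩,⟨s,s⟩⟩ combines with [χ [β α]] of type ⟨s,t⟩: type ⟨s,s⟩.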